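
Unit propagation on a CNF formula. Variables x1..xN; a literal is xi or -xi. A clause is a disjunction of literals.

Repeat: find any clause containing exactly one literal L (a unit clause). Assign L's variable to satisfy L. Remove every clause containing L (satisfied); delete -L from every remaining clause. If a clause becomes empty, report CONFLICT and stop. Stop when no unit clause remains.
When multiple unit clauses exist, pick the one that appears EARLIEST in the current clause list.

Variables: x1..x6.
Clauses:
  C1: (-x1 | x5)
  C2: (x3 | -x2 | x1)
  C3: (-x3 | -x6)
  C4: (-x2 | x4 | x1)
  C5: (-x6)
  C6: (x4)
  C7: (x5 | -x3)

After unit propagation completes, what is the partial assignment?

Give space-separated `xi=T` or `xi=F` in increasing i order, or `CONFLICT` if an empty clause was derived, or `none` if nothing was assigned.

Answer: x4=T x6=F

Derivation:
unit clause [-6] forces x6=F; simplify:
  satisfied 2 clause(s); 5 remain; assigned so far: [6]
unit clause [4] forces x4=T; simplify:
  satisfied 2 clause(s); 3 remain; assigned so far: [4, 6]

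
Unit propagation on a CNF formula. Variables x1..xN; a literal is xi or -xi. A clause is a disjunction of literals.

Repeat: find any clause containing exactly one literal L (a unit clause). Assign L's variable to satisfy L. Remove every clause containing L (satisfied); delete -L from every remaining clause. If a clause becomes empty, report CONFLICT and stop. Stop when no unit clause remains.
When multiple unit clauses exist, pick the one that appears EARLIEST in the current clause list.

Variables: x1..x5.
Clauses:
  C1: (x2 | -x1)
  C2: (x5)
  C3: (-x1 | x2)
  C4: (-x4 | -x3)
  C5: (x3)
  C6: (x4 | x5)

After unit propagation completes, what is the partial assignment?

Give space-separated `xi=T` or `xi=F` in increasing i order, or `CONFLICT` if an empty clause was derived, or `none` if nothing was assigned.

Answer: x3=T x4=F x5=T

Derivation:
unit clause [5] forces x5=T; simplify:
  satisfied 2 clause(s); 4 remain; assigned so far: [5]
unit clause [3] forces x3=T; simplify:
  drop -3 from [-4, -3] -> [-4]
  satisfied 1 clause(s); 3 remain; assigned so far: [3, 5]
unit clause [-4] forces x4=F; simplify:
  satisfied 1 clause(s); 2 remain; assigned so far: [3, 4, 5]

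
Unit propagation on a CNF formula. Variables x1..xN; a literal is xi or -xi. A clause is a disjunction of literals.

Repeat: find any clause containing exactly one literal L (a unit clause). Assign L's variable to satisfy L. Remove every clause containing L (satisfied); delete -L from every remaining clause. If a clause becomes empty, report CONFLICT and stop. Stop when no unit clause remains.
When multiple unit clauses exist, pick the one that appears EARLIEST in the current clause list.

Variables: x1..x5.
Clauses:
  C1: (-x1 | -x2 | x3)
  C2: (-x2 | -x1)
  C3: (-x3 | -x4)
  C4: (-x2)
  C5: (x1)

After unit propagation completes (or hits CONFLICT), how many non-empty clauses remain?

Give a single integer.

Answer: 1

Derivation:
unit clause [-2] forces x2=F; simplify:
  satisfied 3 clause(s); 2 remain; assigned so far: [2]
unit clause [1] forces x1=T; simplify:
  satisfied 1 clause(s); 1 remain; assigned so far: [1, 2]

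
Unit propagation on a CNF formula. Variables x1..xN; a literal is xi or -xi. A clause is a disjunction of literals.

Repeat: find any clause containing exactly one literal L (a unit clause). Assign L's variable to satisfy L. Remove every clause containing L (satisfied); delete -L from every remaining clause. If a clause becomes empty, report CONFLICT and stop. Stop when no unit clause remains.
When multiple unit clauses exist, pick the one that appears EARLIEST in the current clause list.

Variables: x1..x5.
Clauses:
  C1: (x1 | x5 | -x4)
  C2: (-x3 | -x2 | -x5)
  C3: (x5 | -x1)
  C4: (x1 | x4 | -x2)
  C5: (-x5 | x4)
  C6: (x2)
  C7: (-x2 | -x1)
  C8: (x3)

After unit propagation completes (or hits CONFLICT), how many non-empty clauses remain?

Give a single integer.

unit clause [2] forces x2=T; simplify:
  drop -2 from [-3, -2, -5] -> [-3, -5]
  drop -2 from [1, 4, -2] -> [1, 4]
  drop -2 from [-2, -1] -> [-1]
  satisfied 1 clause(s); 7 remain; assigned so far: [2]
unit clause [-1] forces x1=F; simplify:
  drop 1 from [1, 5, -4] -> [5, -4]
  drop 1 from [1, 4] -> [4]
  satisfied 2 clause(s); 5 remain; assigned so far: [1, 2]
unit clause [4] forces x4=T; simplify:
  drop -4 from [5, -4] -> [5]
  satisfied 2 clause(s); 3 remain; assigned so far: [1, 2, 4]
unit clause [5] forces x5=T; simplify:
  drop -5 from [-3, -5] -> [-3]
  satisfied 1 clause(s); 2 remain; assigned so far: [1, 2, 4, 5]
unit clause [-3] forces x3=F; simplify:
  drop 3 from [3] -> [] (empty!)
  satisfied 1 clause(s); 1 remain; assigned so far: [1, 2, 3, 4, 5]
CONFLICT (empty clause)

Answer: 0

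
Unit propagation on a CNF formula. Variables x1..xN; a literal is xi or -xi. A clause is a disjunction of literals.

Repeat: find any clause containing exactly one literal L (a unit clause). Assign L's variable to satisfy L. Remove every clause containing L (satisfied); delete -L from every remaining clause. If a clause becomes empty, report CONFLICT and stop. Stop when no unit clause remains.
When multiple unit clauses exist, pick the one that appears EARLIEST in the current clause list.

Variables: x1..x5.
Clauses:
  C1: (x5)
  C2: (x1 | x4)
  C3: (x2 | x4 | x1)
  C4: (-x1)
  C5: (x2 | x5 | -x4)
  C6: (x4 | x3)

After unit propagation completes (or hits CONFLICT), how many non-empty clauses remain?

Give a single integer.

Answer: 0

Derivation:
unit clause [5] forces x5=T; simplify:
  satisfied 2 clause(s); 4 remain; assigned so far: [5]
unit clause [-1] forces x1=F; simplify:
  drop 1 from [1, 4] -> [4]
  drop 1 from [2, 4, 1] -> [2, 4]
  satisfied 1 clause(s); 3 remain; assigned so far: [1, 5]
unit clause [4] forces x4=T; simplify:
  satisfied 3 clause(s); 0 remain; assigned so far: [1, 4, 5]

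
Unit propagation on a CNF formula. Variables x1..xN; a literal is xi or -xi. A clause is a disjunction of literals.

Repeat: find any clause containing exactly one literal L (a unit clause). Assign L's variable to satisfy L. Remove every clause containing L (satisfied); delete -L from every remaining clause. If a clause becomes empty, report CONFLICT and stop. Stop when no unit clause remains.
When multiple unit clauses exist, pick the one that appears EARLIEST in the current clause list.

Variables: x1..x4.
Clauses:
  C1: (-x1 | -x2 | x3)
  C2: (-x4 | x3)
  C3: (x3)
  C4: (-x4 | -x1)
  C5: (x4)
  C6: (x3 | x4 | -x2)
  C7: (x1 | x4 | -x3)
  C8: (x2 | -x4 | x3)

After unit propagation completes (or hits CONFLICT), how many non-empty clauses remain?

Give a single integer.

Answer: 0

Derivation:
unit clause [3] forces x3=T; simplify:
  drop -3 from [1, 4, -3] -> [1, 4]
  satisfied 5 clause(s); 3 remain; assigned so far: [3]
unit clause [4] forces x4=T; simplify:
  drop -4 from [-4, -1] -> [-1]
  satisfied 2 clause(s); 1 remain; assigned so far: [3, 4]
unit clause [-1] forces x1=F; simplify:
  satisfied 1 clause(s); 0 remain; assigned so far: [1, 3, 4]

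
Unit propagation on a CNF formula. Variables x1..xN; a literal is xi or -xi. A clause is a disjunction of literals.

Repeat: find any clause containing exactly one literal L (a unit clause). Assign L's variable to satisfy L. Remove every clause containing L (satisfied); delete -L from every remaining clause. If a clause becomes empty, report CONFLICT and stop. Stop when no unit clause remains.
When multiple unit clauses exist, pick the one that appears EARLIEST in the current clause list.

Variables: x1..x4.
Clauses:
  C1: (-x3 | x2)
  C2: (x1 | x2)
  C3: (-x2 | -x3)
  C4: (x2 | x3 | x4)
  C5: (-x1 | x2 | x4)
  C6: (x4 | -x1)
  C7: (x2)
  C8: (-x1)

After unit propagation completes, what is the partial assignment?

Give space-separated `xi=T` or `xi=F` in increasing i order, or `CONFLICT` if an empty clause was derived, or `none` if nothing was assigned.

Answer: x1=F x2=T x3=F

Derivation:
unit clause [2] forces x2=T; simplify:
  drop -2 from [-2, -3] -> [-3]
  satisfied 5 clause(s); 3 remain; assigned so far: [2]
unit clause [-3] forces x3=F; simplify:
  satisfied 1 clause(s); 2 remain; assigned so far: [2, 3]
unit clause [-1] forces x1=F; simplify:
  satisfied 2 clause(s); 0 remain; assigned so far: [1, 2, 3]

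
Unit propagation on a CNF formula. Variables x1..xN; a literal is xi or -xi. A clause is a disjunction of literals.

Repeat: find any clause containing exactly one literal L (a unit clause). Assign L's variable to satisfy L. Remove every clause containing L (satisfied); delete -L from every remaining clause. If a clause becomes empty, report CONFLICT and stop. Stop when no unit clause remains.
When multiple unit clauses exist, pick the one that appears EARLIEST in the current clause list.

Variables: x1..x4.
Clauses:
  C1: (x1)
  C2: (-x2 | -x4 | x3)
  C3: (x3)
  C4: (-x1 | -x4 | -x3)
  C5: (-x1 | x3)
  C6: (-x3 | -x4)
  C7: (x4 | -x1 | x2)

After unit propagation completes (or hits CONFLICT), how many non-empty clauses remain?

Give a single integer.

Answer: 0

Derivation:
unit clause [1] forces x1=T; simplify:
  drop -1 from [-1, -4, -3] -> [-4, -3]
  drop -1 from [-1, 3] -> [3]
  drop -1 from [4, -1, 2] -> [4, 2]
  satisfied 1 clause(s); 6 remain; assigned so far: [1]
unit clause [3] forces x3=T; simplify:
  drop -3 from [-4, -3] -> [-4]
  drop -3 from [-3, -4] -> [-4]
  satisfied 3 clause(s); 3 remain; assigned so far: [1, 3]
unit clause [-4] forces x4=F; simplify:
  drop 4 from [4, 2] -> [2]
  satisfied 2 clause(s); 1 remain; assigned so far: [1, 3, 4]
unit clause [2] forces x2=T; simplify:
  satisfied 1 clause(s); 0 remain; assigned so far: [1, 2, 3, 4]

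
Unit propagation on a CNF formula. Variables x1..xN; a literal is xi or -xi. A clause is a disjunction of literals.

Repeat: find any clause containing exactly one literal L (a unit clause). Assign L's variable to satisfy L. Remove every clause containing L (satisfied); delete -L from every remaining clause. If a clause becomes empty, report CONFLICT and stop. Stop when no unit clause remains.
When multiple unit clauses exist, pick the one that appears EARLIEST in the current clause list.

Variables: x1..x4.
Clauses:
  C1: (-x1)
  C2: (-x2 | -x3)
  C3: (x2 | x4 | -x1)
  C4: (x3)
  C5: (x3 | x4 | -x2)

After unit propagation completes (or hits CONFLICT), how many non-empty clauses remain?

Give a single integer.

unit clause [-1] forces x1=F; simplify:
  satisfied 2 clause(s); 3 remain; assigned so far: [1]
unit clause [3] forces x3=T; simplify:
  drop -3 from [-2, -3] -> [-2]
  satisfied 2 clause(s); 1 remain; assigned so far: [1, 3]
unit clause [-2] forces x2=F; simplify:
  satisfied 1 clause(s); 0 remain; assigned so far: [1, 2, 3]

Answer: 0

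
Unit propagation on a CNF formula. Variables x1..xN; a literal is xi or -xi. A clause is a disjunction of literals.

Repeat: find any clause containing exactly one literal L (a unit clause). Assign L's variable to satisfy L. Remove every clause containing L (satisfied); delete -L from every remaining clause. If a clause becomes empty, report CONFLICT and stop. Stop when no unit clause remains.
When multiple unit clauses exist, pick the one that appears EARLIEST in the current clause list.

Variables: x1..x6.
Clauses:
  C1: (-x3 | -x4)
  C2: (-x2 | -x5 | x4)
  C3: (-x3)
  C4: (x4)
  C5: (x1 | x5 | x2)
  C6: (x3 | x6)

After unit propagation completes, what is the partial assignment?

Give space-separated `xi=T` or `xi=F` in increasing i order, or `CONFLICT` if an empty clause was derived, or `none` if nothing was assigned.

Answer: x3=F x4=T x6=T

Derivation:
unit clause [-3] forces x3=F; simplify:
  drop 3 from [3, 6] -> [6]
  satisfied 2 clause(s); 4 remain; assigned so far: [3]
unit clause [4] forces x4=T; simplify:
  satisfied 2 clause(s); 2 remain; assigned so far: [3, 4]
unit clause [6] forces x6=T; simplify:
  satisfied 1 clause(s); 1 remain; assigned so far: [3, 4, 6]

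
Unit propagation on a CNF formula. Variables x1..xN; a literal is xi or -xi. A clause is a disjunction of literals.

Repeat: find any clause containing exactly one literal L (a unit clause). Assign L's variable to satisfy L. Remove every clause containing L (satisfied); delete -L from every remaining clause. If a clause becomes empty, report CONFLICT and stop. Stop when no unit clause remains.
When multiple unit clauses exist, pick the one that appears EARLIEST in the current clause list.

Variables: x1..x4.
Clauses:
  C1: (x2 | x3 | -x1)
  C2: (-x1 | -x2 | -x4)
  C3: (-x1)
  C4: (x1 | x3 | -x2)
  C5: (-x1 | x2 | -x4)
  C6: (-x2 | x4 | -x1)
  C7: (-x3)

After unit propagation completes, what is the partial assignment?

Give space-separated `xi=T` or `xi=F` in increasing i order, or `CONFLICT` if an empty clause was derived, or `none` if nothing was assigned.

Answer: x1=F x2=F x3=F

Derivation:
unit clause [-1] forces x1=F; simplify:
  drop 1 from [1, 3, -2] -> [3, -2]
  satisfied 5 clause(s); 2 remain; assigned so far: [1]
unit clause [-3] forces x3=F; simplify:
  drop 3 from [3, -2] -> [-2]
  satisfied 1 clause(s); 1 remain; assigned so far: [1, 3]
unit clause [-2] forces x2=F; simplify:
  satisfied 1 clause(s); 0 remain; assigned so far: [1, 2, 3]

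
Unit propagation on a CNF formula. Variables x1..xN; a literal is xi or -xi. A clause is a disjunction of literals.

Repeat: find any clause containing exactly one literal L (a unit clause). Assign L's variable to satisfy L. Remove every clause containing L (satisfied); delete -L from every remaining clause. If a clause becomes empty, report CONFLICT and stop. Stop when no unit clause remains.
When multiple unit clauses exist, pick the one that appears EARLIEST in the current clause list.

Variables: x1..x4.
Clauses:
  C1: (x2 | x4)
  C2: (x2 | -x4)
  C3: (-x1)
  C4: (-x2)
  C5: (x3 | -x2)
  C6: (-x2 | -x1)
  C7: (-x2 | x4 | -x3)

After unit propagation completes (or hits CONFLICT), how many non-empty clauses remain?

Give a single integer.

Answer: 0

Derivation:
unit clause [-1] forces x1=F; simplify:
  satisfied 2 clause(s); 5 remain; assigned so far: [1]
unit clause [-2] forces x2=F; simplify:
  drop 2 from [2, 4] -> [4]
  drop 2 from [2, -4] -> [-4]
  satisfied 3 clause(s); 2 remain; assigned so far: [1, 2]
unit clause [4] forces x4=T; simplify:
  drop -4 from [-4] -> [] (empty!)
  satisfied 1 clause(s); 1 remain; assigned so far: [1, 2, 4]
CONFLICT (empty clause)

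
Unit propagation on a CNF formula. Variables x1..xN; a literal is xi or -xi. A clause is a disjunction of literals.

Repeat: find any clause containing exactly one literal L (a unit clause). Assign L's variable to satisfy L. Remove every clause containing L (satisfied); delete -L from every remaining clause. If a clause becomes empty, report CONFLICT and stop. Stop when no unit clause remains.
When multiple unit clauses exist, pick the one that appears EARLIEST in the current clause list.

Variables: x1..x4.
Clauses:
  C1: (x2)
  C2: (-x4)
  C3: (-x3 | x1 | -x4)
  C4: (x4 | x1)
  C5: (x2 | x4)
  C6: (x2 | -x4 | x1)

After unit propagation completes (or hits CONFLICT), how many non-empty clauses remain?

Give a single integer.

Answer: 0

Derivation:
unit clause [2] forces x2=T; simplify:
  satisfied 3 clause(s); 3 remain; assigned so far: [2]
unit clause [-4] forces x4=F; simplify:
  drop 4 from [4, 1] -> [1]
  satisfied 2 clause(s); 1 remain; assigned so far: [2, 4]
unit clause [1] forces x1=T; simplify:
  satisfied 1 clause(s); 0 remain; assigned so far: [1, 2, 4]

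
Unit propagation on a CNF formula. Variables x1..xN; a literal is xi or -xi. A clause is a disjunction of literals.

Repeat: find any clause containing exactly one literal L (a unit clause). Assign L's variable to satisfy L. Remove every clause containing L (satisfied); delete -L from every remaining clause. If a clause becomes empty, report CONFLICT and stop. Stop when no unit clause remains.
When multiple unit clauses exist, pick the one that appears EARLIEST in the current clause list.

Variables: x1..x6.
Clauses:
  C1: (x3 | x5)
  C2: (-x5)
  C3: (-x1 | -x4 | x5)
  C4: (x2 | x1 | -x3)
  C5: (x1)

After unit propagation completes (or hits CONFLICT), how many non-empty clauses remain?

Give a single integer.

Answer: 0

Derivation:
unit clause [-5] forces x5=F; simplify:
  drop 5 from [3, 5] -> [3]
  drop 5 from [-1, -4, 5] -> [-1, -4]
  satisfied 1 clause(s); 4 remain; assigned so far: [5]
unit clause [3] forces x3=T; simplify:
  drop -3 from [2, 1, -3] -> [2, 1]
  satisfied 1 clause(s); 3 remain; assigned so far: [3, 5]
unit clause [1] forces x1=T; simplify:
  drop -1 from [-1, -4] -> [-4]
  satisfied 2 clause(s); 1 remain; assigned so far: [1, 3, 5]
unit clause [-4] forces x4=F; simplify:
  satisfied 1 clause(s); 0 remain; assigned so far: [1, 3, 4, 5]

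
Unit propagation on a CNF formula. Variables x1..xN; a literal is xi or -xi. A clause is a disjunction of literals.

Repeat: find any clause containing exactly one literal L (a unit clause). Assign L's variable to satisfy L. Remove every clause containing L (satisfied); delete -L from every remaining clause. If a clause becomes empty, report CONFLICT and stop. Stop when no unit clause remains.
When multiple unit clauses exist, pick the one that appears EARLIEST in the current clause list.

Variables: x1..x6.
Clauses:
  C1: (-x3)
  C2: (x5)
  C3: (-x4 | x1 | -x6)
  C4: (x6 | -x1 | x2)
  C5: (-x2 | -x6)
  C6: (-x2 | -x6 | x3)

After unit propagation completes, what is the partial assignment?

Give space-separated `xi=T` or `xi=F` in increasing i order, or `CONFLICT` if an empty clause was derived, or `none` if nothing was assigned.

Answer: x3=F x5=T

Derivation:
unit clause [-3] forces x3=F; simplify:
  drop 3 from [-2, -6, 3] -> [-2, -6]
  satisfied 1 clause(s); 5 remain; assigned so far: [3]
unit clause [5] forces x5=T; simplify:
  satisfied 1 clause(s); 4 remain; assigned so far: [3, 5]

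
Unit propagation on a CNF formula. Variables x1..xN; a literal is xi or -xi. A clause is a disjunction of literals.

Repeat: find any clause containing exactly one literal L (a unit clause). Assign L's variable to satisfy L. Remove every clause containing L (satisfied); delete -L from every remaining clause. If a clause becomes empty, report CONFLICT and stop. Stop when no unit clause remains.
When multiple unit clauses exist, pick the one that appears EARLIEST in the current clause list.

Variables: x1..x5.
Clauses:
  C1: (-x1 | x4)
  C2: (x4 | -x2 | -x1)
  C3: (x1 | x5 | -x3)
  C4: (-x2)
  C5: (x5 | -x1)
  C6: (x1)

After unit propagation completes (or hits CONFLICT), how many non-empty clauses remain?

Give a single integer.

Answer: 0

Derivation:
unit clause [-2] forces x2=F; simplify:
  satisfied 2 clause(s); 4 remain; assigned so far: [2]
unit clause [1] forces x1=T; simplify:
  drop -1 from [-1, 4] -> [4]
  drop -1 from [5, -1] -> [5]
  satisfied 2 clause(s); 2 remain; assigned so far: [1, 2]
unit clause [4] forces x4=T; simplify:
  satisfied 1 clause(s); 1 remain; assigned so far: [1, 2, 4]
unit clause [5] forces x5=T; simplify:
  satisfied 1 clause(s); 0 remain; assigned so far: [1, 2, 4, 5]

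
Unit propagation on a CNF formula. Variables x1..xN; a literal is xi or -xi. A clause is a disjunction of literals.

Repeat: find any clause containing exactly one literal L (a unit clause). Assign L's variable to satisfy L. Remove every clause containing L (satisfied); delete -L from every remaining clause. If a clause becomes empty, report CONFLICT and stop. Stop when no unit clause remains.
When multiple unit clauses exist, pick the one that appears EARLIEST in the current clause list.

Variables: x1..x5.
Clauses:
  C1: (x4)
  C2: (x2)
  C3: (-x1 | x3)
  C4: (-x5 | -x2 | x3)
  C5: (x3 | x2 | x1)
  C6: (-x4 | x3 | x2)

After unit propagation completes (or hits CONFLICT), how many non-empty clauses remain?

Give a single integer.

Answer: 2

Derivation:
unit clause [4] forces x4=T; simplify:
  drop -4 from [-4, 3, 2] -> [3, 2]
  satisfied 1 clause(s); 5 remain; assigned so far: [4]
unit clause [2] forces x2=T; simplify:
  drop -2 from [-5, -2, 3] -> [-5, 3]
  satisfied 3 clause(s); 2 remain; assigned so far: [2, 4]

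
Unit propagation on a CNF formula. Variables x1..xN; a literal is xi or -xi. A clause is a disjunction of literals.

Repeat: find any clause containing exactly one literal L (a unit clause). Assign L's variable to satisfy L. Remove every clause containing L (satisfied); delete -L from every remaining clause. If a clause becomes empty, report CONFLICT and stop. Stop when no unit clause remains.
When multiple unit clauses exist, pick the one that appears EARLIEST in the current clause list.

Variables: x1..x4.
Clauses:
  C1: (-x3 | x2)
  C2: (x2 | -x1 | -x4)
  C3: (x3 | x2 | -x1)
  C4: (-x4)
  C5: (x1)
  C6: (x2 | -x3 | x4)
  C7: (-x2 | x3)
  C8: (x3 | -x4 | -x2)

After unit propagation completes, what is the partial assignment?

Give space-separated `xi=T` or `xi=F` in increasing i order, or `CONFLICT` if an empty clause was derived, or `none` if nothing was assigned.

unit clause [-4] forces x4=F; simplify:
  drop 4 from [2, -3, 4] -> [2, -3]
  satisfied 3 clause(s); 5 remain; assigned so far: [4]
unit clause [1] forces x1=T; simplify:
  drop -1 from [3, 2, -1] -> [3, 2]
  satisfied 1 clause(s); 4 remain; assigned so far: [1, 4]

Answer: x1=T x4=F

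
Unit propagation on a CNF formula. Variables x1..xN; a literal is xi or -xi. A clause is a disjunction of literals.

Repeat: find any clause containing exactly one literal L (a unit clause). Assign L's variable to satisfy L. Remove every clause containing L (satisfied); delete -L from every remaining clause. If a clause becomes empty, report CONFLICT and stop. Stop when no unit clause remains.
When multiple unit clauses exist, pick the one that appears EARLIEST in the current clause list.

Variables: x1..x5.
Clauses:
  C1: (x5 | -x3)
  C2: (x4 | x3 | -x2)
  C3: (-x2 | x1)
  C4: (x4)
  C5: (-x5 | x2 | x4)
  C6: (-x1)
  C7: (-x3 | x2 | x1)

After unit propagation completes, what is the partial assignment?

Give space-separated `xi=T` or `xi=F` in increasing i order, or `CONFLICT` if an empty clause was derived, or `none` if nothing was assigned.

Answer: x1=F x2=F x3=F x4=T

Derivation:
unit clause [4] forces x4=T; simplify:
  satisfied 3 clause(s); 4 remain; assigned so far: [4]
unit clause [-1] forces x1=F; simplify:
  drop 1 from [-2, 1] -> [-2]
  drop 1 from [-3, 2, 1] -> [-3, 2]
  satisfied 1 clause(s); 3 remain; assigned so far: [1, 4]
unit clause [-2] forces x2=F; simplify:
  drop 2 from [-3, 2] -> [-3]
  satisfied 1 clause(s); 2 remain; assigned so far: [1, 2, 4]
unit clause [-3] forces x3=F; simplify:
  satisfied 2 clause(s); 0 remain; assigned so far: [1, 2, 3, 4]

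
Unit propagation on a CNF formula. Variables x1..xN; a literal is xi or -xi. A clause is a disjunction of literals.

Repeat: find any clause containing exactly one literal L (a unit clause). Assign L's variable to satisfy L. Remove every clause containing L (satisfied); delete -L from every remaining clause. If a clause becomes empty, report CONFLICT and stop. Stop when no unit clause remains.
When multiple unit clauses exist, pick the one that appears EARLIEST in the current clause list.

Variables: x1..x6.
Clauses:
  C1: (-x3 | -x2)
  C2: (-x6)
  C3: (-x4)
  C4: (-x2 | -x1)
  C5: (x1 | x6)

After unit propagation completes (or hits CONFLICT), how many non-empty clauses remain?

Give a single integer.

unit clause [-6] forces x6=F; simplify:
  drop 6 from [1, 6] -> [1]
  satisfied 1 clause(s); 4 remain; assigned so far: [6]
unit clause [-4] forces x4=F; simplify:
  satisfied 1 clause(s); 3 remain; assigned so far: [4, 6]
unit clause [1] forces x1=T; simplify:
  drop -1 from [-2, -1] -> [-2]
  satisfied 1 clause(s); 2 remain; assigned so far: [1, 4, 6]
unit clause [-2] forces x2=F; simplify:
  satisfied 2 clause(s); 0 remain; assigned so far: [1, 2, 4, 6]

Answer: 0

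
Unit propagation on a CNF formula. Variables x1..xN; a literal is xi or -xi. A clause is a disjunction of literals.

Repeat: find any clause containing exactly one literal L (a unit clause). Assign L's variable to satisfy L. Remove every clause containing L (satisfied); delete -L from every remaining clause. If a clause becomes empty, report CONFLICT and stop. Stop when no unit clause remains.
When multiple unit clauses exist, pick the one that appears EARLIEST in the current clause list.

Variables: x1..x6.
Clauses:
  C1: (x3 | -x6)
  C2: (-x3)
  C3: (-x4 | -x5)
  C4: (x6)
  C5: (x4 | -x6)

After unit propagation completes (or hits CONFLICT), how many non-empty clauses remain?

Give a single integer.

Answer: 1

Derivation:
unit clause [-3] forces x3=F; simplify:
  drop 3 from [3, -6] -> [-6]
  satisfied 1 clause(s); 4 remain; assigned so far: [3]
unit clause [-6] forces x6=F; simplify:
  drop 6 from [6] -> [] (empty!)
  satisfied 2 clause(s); 2 remain; assigned so far: [3, 6]
CONFLICT (empty clause)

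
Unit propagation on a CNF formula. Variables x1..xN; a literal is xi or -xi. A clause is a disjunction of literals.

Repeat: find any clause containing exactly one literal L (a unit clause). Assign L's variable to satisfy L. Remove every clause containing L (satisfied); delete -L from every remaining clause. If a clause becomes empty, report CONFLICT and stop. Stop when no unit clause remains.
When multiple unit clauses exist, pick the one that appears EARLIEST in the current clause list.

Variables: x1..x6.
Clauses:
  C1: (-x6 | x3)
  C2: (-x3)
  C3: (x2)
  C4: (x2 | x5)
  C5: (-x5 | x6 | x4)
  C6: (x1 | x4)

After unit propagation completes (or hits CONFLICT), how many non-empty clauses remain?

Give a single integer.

unit clause [-3] forces x3=F; simplify:
  drop 3 from [-6, 3] -> [-6]
  satisfied 1 clause(s); 5 remain; assigned so far: [3]
unit clause [-6] forces x6=F; simplify:
  drop 6 from [-5, 6, 4] -> [-5, 4]
  satisfied 1 clause(s); 4 remain; assigned so far: [3, 6]
unit clause [2] forces x2=T; simplify:
  satisfied 2 clause(s); 2 remain; assigned so far: [2, 3, 6]

Answer: 2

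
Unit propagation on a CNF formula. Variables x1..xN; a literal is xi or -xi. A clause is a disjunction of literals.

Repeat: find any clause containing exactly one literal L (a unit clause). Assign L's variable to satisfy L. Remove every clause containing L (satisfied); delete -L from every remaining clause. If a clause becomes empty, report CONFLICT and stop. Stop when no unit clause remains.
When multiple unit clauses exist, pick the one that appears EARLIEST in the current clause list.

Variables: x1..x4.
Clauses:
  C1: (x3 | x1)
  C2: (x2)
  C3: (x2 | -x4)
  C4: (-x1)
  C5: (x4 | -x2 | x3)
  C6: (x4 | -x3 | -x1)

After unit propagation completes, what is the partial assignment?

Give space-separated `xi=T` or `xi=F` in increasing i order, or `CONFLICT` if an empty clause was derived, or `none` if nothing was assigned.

unit clause [2] forces x2=T; simplify:
  drop -2 from [4, -2, 3] -> [4, 3]
  satisfied 2 clause(s); 4 remain; assigned so far: [2]
unit clause [-1] forces x1=F; simplify:
  drop 1 from [3, 1] -> [3]
  satisfied 2 clause(s); 2 remain; assigned so far: [1, 2]
unit clause [3] forces x3=T; simplify:
  satisfied 2 clause(s); 0 remain; assigned so far: [1, 2, 3]

Answer: x1=F x2=T x3=T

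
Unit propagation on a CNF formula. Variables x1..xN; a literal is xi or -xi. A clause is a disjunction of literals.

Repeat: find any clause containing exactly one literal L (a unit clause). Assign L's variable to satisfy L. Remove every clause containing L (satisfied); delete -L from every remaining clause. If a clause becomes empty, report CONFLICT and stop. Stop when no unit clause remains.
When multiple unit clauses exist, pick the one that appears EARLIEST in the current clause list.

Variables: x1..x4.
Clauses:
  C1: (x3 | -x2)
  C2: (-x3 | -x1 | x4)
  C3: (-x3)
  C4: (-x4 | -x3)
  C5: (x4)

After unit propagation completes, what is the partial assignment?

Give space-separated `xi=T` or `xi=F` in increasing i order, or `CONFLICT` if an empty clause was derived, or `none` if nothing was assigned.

Answer: x2=F x3=F x4=T

Derivation:
unit clause [-3] forces x3=F; simplify:
  drop 3 from [3, -2] -> [-2]
  satisfied 3 clause(s); 2 remain; assigned so far: [3]
unit clause [-2] forces x2=F; simplify:
  satisfied 1 clause(s); 1 remain; assigned so far: [2, 3]
unit clause [4] forces x4=T; simplify:
  satisfied 1 clause(s); 0 remain; assigned so far: [2, 3, 4]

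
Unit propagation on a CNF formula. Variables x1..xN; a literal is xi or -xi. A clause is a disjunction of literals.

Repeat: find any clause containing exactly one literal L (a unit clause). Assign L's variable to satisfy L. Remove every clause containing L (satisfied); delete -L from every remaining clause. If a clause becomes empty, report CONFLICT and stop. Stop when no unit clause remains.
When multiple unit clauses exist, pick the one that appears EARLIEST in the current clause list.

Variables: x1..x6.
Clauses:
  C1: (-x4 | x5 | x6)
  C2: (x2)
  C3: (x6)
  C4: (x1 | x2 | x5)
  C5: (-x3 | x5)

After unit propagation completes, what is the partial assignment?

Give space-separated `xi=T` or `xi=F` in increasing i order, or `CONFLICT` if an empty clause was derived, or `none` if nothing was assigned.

unit clause [2] forces x2=T; simplify:
  satisfied 2 clause(s); 3 remain; assigned so far: [2]
unit clause [6] forces x6=T; simplify:
  satisfied 2 clause(s); 1 remain; assigned so far: [2, 6]

Answer: x2=T x6=T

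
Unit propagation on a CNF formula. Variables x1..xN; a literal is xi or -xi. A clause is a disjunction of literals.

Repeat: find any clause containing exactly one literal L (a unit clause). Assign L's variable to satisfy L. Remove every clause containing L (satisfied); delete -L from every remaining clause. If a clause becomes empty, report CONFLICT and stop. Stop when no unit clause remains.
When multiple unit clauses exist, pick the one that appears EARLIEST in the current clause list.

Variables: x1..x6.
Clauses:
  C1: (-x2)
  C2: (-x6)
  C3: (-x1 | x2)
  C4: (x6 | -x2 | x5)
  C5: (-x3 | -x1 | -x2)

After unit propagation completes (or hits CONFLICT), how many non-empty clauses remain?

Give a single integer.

Answer: 0

Derivation:
unit clause [-2] forces x2=F; simplify:
  drop 2 from [-1, 2] -> [-1]
  satisfied 3 clause(s); 2 remain; assigned so far: [2]
unit clause [-6] forces x6=F; simplify:
  satisfied 1 clause(s); 1 remain; assigned so far: [2, 6]
unit clause [-1] forces x1=F; simplify:
  satisfied 1 clause(s); 0 remain; assigned so far: [1, 2, 6]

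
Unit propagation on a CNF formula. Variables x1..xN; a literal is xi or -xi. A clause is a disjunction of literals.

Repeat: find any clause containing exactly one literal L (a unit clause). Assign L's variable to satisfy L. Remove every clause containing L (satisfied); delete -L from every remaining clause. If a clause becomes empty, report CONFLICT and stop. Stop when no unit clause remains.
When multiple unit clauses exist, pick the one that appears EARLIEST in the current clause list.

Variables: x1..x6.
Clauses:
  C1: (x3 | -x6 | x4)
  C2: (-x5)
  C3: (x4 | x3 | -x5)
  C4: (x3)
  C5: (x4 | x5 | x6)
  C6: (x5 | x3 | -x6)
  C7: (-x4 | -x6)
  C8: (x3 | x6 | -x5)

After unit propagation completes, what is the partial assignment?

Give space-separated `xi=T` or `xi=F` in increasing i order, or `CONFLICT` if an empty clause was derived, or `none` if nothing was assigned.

Answer: x3=T x5=F

Derivation:
unit clause [-5] forces x5=F; simplify:
  drop 5 from [4, 5, 6] -> [4, 6]
  drop 5 from [5, 3, -6] -> [3, -6]
  satisfied 3 clause(s); 5 remain; assigned so far: [5]
unit clause [3] forces x3=T; simplify:
  satisfied 3 clause(s); 2 remain; assigned so far: [3, 5]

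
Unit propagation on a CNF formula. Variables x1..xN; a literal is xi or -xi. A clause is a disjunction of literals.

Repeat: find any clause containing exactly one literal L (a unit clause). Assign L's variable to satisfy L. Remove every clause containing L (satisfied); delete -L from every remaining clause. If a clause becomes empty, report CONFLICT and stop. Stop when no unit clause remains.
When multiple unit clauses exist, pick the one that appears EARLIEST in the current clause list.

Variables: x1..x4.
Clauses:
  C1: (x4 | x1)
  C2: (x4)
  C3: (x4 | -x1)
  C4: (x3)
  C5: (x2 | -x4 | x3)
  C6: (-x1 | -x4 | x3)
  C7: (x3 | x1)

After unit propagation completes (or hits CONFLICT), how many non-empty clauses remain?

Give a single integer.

unit clause [4] forces x4=T; simplify:
  drop -4 from [2, -4, 3] -> [2, 3]
  drop -4 from [-1, -4, 3] -> [-1, 3]
  satisfied 3 clause(s); 4 remain; assigned so far: [4]
unit clause [3] forces x3=T; simplify:
  satisfied 4 clause(s); 0 remain; assigned so far: [3, 4]

Answer: 0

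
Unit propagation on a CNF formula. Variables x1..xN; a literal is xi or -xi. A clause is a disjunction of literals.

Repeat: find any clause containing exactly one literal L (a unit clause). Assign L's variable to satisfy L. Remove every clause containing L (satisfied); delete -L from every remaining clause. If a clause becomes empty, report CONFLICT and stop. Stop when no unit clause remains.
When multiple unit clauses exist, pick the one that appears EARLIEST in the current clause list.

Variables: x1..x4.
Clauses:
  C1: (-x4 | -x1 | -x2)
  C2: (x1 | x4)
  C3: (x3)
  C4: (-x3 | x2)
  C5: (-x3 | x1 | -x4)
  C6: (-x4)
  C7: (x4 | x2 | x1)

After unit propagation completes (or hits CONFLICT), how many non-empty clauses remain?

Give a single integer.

unit clause [3] forces x3=T; simplify:
  drop -3 from [-3, 2] -> [2]
  drop -3 from [-3, 1, -4] -> [1, -4]
  satisfied 1 clause(s); 6 remain; assigned so far: [3]
unit clause [2] forces x2=T; simplify:
  drop -2 from [-4, -1, -2] -> [-4, -1]
  satisfied 2 clause(s); 4 remain; assigned so far: [2, 3]
unit clause [-4] forces x4=F; simplify:
  drop 4 from [1, 4] -> [1]
  satisfied 3 clause(s); 1 remain; assigned so far: [2, 3, 4]
unit clause [1] forces x1=T; simplify:
  satisfied 1 clause(s); 0 remain; assigned so far: [1, 2, 3, 4]

Answer: 0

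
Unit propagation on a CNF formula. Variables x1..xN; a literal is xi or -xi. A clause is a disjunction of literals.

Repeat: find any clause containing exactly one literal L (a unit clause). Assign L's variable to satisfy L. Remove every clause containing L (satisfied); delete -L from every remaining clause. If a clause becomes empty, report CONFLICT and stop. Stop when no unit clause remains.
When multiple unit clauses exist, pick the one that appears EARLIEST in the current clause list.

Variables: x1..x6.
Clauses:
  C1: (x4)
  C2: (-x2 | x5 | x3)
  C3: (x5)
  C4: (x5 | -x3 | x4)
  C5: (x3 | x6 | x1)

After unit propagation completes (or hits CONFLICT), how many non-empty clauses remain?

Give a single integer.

Answer: 1

Derivation:
unit clause [4] forces x4=T; simplify:
  satisfied 2 clause(s); 3 remain; assigned so far: [4]
unit clause [5] forces x5=T; simplify:
  satisfied 2 clause(s); 1 remain; assigned so far: [4, 5]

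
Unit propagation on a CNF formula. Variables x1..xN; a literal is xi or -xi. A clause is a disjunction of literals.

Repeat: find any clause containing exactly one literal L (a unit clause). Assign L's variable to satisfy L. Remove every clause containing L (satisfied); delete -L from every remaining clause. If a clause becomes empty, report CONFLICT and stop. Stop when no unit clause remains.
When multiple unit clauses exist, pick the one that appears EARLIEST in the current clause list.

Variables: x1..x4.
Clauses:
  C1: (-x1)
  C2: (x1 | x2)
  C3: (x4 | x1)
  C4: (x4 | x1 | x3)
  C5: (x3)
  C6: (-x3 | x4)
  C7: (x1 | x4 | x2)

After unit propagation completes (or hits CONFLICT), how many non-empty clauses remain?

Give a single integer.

unit clause [-1] forces x1=F; simplify:
  drop 1 from [1, 2] -> [2]
  drop 1 from [4, 1] -> [4]
  drop 1 from [4, 1, 3] -> [4, 3]
  drop 1 from [1, 4, 2] -> [4, 2]
  satisfied 1 clause(s); 6 remain; assigned so far: [1]
unit clause [2] forces x2=T; simplify:
  satisfied 2 clause(s); 4 remain; assigned so far: [1, 2]
unit clause [4] forces x4=T; simplify:
  satisfied 3 clause(s); 1 remain; assigned so far: [1, 2, 4]
unit clause [3] forces x3=T; simplify:
  satisfied 1 clause(s); 0 remain; assigned so far: [1, 2, 3, 4]

Answer: 0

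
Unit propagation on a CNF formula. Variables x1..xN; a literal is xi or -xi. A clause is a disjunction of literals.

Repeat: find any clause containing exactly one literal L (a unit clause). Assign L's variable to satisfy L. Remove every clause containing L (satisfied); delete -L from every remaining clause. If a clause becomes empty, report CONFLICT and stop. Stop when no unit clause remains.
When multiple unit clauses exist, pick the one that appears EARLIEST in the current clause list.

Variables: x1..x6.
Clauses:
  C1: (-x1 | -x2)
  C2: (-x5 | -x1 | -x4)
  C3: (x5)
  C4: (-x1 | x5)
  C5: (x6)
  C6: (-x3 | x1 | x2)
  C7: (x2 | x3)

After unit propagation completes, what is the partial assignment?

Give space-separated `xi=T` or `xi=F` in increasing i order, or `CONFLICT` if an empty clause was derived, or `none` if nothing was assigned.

Answer: x5=T x6=T

Derivation:
unit clause [5] forces x5=T; simplify:
  drop -5 from [-5, -1, -4] -> [-1, -4]
  satisfied 2 clause(s); 5 remain; assigned so far: [5]
unit clause [6] forces x6=T; simplify:
  satisfied 1 clause(s); 4 remain; assigned so far: [5, 6]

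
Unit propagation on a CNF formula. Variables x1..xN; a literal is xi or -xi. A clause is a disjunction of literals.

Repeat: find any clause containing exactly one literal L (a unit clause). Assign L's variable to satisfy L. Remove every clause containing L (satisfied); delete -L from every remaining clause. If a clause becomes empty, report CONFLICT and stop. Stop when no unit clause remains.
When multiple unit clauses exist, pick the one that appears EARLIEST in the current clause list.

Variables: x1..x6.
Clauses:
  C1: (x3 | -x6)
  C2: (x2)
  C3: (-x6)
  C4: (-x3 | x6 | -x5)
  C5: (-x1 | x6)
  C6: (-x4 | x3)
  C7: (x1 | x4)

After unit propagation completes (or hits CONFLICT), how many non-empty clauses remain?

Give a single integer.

Answer: 0

Derivation:
unit clause [2] forces x2=T; simplify:
  satisfied 1 clause(s); 6 remain; assigned so far: [2]
unit clause [-6] forces x6=F; simplify:
  drop 6 from [-3, 6, -5] -> [-3, -5]
  drop 6 from [-1, 6] -> [-1]
  satisfied 2 clause(s); 4 remain; assigned so far: [2, 6]
unit clause [-1] forces x1=F; simplify:
  drop 1 from [1, 4] -> [4]
  satisfied 1 clause(s); 3 remain; assigned so far: [1, 2, 6]
unit clause [4] forces x4=T; simplify:
  drop -4 from [-4, 3] -> [3]
  satisfied 1 clause(s); 2 remain; assigned so far: [1, 2, 4, 6]
unit clause [3] forces x3=T; simplify:
  drop -3 from [-3, -5] -> [-5]
  satisfied 1 clause(s); 1 remain; assigned so far: [1, 2, 3, 4, 6]
unit clause [-5] forces x5=F; simplify:
  satisfied 1 clause(s); 0 remain; assigned so far: [1, 2, 3, 4, 5, 6]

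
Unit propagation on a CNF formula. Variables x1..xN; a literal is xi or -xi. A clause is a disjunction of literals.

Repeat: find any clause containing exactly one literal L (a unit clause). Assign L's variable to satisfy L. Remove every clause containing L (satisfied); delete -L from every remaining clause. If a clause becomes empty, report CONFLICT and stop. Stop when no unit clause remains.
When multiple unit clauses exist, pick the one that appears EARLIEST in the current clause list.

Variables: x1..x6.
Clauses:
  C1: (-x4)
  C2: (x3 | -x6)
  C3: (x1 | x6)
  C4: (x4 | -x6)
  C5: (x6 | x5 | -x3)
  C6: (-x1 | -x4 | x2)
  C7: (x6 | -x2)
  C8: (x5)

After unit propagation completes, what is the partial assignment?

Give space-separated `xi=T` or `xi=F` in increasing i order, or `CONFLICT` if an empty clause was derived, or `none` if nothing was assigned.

unit clause [-4] forces x4=F; simplify:
  drop 4 from [4, -6] -> [-6]
  satisfied 2 clause(s); 6 remain; assigned so far: [4]
unit clause [-6] forces x6=F; simplify:
  drop 6 from [1, 6] -> [1]
  drop 6 from [6, 5, -3] -> [5, -3]
  drop 6 from [6, -2] -> [-2]
  satisfied 2 clause(s); 4 remain; assigned so far: [4, 6]
unit clause [1] forces x1=T; simplify:
  satisfied 1 clause(s); 3 remain; assigned so far: [1, 4, 6]
unit clause [-2] forces x2=F; simplify:
  satisfied 1 clause(s); 2 remain; assigned so far: [1, 2, 4, 6]
unit clause [5] forces x5=T; simplify:
  satisfied 2 clause(s); 0 remain; assigned so far: [1, 2, 4, 5, 6]

Answer: x1=T x2=F x4=F x5=T x6=F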